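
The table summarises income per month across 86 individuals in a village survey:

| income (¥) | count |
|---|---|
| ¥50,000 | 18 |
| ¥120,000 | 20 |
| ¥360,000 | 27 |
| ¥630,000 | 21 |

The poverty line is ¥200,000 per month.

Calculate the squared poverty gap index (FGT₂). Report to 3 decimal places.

0.155

Below the line: 18×¥50,000, 20×¥120,000 (q = 38 of N = 86).
Shortfall ratios: (200000−50000)/200000 = 0.7500 (×18); (200000−120000)/200000 = 0.4000 (×20).
Squared: 0.5625 (×18); 0.1600 (×20).
Sum = 13.325000; P₂ = 13.325000 / 86 = 0.155.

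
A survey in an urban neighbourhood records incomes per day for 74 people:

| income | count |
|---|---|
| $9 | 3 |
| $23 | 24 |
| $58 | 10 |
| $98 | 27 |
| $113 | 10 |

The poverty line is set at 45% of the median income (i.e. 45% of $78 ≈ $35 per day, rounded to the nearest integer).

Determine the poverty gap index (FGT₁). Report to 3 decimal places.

0.141

Below the line: 3×$9, 24×$23 (q = 27 of N = 74).
Gap ratios (z−y)/z: (35−9)/35 = 0.7429 (×3); (35−23)/35 = 0.3429 (×24).
Sum of shortfalls = 10.457143; P₁ averages over all N: 10.457143 / 74 = 0.141.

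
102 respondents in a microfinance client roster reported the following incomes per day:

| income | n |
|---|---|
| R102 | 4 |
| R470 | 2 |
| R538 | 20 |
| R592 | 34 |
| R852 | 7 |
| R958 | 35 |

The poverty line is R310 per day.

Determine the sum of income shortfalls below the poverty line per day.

R832

Below z: 4×R102 (q = 4 of N = 102).
Individual gaps: 4×(310−102) = 832.
Aggregate gap = R832.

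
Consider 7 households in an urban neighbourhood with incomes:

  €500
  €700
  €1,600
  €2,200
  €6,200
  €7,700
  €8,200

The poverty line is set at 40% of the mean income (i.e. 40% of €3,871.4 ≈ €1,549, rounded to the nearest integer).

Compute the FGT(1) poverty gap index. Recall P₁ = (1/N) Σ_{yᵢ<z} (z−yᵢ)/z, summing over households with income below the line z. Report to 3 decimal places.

0.175

Poor units: €500, €700 (q = 2 of N = 7).
Relative gaps: (1549−500)/1549 = 0.6772; (1549−700)/1549 = 0.5481.
Σ = 1.225307. Dividing by the full population N = 7 gives P₁ = 0.175.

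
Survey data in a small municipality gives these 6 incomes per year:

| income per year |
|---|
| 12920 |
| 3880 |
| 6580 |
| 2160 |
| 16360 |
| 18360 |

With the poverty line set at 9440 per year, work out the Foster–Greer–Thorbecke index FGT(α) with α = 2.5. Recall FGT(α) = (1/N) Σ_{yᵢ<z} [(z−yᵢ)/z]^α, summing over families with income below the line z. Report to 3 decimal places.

0.140

Incomes under z: 2160, 3880, 6580 (q = 3 of N = 6).
Shortfall ratios: (9440−2160)/9440 = 0.7712; (9440−3880)/9440 = 0.5890; (9440−6580)/9440 = 0.3030.
Raised to α = 2.5: 0.52227; 0.26623; 0.05052.
Sum = 0.839027; FGT(2.5) = 0.839027 / 6 = 0.140.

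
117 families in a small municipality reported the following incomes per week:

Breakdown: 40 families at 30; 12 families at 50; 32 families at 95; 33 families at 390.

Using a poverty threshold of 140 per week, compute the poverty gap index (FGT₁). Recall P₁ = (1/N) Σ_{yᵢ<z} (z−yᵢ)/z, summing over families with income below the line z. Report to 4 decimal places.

0.4225

Below z: 40×30, 12×50, 32×95 (q = 84 of N = 117).
Gap ratios (z−y)/z: (140−30)/140 = 0.7857 (×40); (140−50)/140 = 0.6429 (×12); (140−95)/140 = 0.3214 (×32).
Σ = 49.428571. Dividing by the full population N = 117 gives P₁ = 0.4225.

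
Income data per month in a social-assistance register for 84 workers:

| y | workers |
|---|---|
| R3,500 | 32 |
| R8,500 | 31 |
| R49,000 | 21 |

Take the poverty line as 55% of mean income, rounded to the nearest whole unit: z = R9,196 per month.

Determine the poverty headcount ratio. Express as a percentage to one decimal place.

75.0%

63 of the 84 workers have income below R9,196.
H = 63/84 = 75.0%.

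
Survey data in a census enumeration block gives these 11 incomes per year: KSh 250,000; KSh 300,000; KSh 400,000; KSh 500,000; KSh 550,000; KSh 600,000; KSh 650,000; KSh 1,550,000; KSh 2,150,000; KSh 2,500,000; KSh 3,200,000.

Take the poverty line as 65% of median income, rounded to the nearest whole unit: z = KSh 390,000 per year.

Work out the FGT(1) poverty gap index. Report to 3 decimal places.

0.054

Poor units: KSh 250,000, KSh 300,000 (q = 2 of N = 11).
Relative gaps: (390000−250000)/390000 = 0.3590; (390000−300000)/390000 = 0.2308.
Σ = 0.589744. Dividing by the full population N = 11 gives P₁ = 0.054.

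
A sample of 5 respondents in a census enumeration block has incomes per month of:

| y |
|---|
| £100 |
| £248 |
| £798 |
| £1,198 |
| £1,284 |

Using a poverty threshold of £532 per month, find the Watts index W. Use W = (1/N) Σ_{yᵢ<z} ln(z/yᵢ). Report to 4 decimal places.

0.4869

Incomes under z: £100, £248 (q = 2 of N = 5).
ln(z/y) terms: ln(532/100) = 1.6715; ln(532/248) = 0.7632.
W = 2.434688 / 5 = 0.4869.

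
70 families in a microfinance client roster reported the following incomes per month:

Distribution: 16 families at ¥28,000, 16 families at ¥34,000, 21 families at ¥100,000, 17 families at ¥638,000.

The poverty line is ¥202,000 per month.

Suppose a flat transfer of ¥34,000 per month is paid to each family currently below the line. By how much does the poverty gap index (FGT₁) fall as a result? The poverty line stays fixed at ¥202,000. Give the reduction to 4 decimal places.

0.1274

Before: below the line — 16×¥28,000, 16×¥34,000, 21×¥100,000; poverty gap index (FGT₁) = 0.538472.
After the ¥34,000 transfer: below the line — 16×¥62,000, 16×¥68,000, 21×¥134,000; poverty gap index (FGT₁) = 0.411033.
Reduction = 0.538472 − 0.411033 = 0.1274.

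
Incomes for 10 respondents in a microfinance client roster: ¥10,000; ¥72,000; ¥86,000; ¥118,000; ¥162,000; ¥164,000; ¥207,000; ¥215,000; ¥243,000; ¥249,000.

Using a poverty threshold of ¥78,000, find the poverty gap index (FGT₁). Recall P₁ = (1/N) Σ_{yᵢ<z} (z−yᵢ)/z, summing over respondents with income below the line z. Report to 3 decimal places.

0.095

Below the line: ¥10,000, ¥72,000 (q = 2 of N = 10).
Normalized shortfalls: (78000−10000)/78000 = 0.8718; (78000−72000)/78000 = 0.0769.
Σ = 0.948718. Dividing by the full population N = 10 gives P₁ = 0.095.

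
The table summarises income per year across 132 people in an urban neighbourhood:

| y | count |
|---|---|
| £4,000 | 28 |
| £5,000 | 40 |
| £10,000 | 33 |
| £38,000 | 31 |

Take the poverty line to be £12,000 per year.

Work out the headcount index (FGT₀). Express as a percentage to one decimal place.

101 of the 132 people have income below £12,000.
H = 101/132 = 76.5%.

76.5%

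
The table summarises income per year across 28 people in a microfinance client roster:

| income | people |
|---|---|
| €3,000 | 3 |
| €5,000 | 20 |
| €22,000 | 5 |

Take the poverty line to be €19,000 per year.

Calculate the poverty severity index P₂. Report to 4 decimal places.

0.4638

Below the line: 3×€3,000, 20×€5,000 (q = 23 of N = 28).
Normalized shortfalls: (19000−3000)/19000 = 0.8421 (×3); (19000−5000)/19000 = 0.7368 (×20).
Squared: 0.7091 (×3); 0.5429 (×20).
Sum = 12.986150; P₂ = 12.986150 / 28 = 0.4638.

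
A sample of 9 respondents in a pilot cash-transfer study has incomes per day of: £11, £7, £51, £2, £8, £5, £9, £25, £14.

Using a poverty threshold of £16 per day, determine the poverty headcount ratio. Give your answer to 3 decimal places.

7 of the 9 respondents have income below £16.
H = 7/9 = 0.778.

0.778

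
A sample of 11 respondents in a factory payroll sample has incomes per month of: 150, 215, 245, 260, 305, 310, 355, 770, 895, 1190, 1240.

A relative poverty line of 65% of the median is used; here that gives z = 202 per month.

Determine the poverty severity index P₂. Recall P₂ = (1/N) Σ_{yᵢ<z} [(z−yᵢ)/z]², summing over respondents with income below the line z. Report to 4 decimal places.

0.0060

Incomes under z: 150 (q = 1 of N = 11).
Shortfall ratios: (202−150)/202 = 0.2574.
Squared: 0.0663.
Sum = 0.066268; P₂ = 0.066268 / 11 = 0.0060.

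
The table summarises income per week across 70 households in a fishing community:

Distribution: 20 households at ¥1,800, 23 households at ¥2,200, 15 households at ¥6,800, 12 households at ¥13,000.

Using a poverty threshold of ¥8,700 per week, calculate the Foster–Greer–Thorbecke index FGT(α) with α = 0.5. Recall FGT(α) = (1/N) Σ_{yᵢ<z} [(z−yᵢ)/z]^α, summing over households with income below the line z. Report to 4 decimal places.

0.6386

Below z: 20×¥1,800, 23×¥2,200, 15×¥6,800 (q = 58 of N = 70).
Normalized shortfalls: (8700−1800)/8700 = 0.7931 (×20); (8700−2200)/8700 = 0.7471 (×23); (8700−6800)/8700 = 0.2184 (×15).
Raised to α = 0.5: 0.89056 (×20); 0.86436 (×23); 0.46732 (×15).
Sum = 44.701506; FGT(0.5) = 44.701506 / 70 = 0.6386.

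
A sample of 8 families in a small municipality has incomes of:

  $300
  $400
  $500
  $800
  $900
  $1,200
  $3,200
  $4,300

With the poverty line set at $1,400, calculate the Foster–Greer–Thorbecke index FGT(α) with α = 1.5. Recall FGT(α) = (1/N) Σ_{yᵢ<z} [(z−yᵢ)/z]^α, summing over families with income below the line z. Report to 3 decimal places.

0.295

Below the line: $300, $400, $500, $800, $900, $1,200 (q = 6 of N = 8).
Shortfall ratios: (1400−300)/1400 = 0.7857; (1400−400)/1400 = 0.7143; (1400−500)/1400 = 0.6429; (1400−800)/1400 = 0.4286; (1400−900)/1400 = 0.3571; (1400−1200)/1400 = 0.1429.
Raised to α = 1.5: 0.69646; 0.60368; 0.51543; 0.28057; 0.21343; 0.05399.
Sum = 2.363570; FGT(1.5) = 2.363570 / 8 = 0.295.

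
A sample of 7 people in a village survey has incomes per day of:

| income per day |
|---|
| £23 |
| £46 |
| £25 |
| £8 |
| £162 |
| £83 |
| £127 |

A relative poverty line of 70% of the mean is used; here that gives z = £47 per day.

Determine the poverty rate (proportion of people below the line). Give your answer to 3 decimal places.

0.571

4 of the 7 people have income below £47.
H = 4/7 = 0.571.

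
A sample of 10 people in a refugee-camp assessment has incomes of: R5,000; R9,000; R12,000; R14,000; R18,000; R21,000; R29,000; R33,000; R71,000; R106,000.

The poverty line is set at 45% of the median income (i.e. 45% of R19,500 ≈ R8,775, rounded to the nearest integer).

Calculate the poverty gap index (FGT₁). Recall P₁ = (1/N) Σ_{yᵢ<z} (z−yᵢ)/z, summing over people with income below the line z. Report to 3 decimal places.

Below z: R5,000 (q = 1 of N = 10).
Normalized shortfalls: (8775−5000)/8775 = 0.4302.
Σ = 0.430199. Dividing by the full population N = 10 gives P₁ = 0.043.

0.043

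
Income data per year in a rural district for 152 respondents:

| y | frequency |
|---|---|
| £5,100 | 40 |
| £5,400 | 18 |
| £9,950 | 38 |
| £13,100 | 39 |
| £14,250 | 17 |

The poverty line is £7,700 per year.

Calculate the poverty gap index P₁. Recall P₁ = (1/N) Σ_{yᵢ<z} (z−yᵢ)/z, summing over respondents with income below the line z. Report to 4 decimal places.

0.1242

Incomes under z: 40×£5,100, 18×£5,400 (q = 58 of N = 152).
Gap ratios (z−y)/z: (7700−5100)/7700 = 0.3377 (×40); (7700−5400)/7700 = 0.2987 (×18).
Σ = 18.883117. Dividing by the full population N = 152 gives P₁ = 0.1242.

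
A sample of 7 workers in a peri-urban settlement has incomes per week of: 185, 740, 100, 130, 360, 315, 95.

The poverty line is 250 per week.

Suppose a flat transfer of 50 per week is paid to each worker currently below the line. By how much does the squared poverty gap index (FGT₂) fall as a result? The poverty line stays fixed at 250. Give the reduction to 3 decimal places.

0.089

Before: below the line — 95, 100, 130, 185; squared poverty gap index (FGT₂) = 0.14891.
After the 50 transfer: below the line — 145, 150, 180, 235; squared poverty gap index (FGT₂) = 0.05977.
Reduction = 0.14891 − 0.05977 = 0.089.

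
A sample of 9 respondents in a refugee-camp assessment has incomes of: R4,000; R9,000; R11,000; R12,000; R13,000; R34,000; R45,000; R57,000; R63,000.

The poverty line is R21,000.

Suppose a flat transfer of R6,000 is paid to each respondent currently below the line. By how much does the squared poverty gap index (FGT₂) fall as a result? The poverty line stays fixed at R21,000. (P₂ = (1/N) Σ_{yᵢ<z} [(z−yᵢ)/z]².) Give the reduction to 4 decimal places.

0.1240

Before: below the line — R4,000, R9,000, R11,000, R12,000, R13,000; squared poverty gap index (FGT₂) = 0.170824.
After the R6,000 transfer: below the line — R10,000, R15,000, R17,000, R18,000, R19,000; squared poverty gap index (FGT₂) = 0.046863.
Reduction = 0.170824 − 0.046863 = 0.1240.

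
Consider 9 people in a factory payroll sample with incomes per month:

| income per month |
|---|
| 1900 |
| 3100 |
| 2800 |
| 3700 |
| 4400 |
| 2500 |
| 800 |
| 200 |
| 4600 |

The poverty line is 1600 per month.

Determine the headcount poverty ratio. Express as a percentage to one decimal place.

22.2%

2 of the 9 people have income below 1600.
H = 2/9 = 22.2%.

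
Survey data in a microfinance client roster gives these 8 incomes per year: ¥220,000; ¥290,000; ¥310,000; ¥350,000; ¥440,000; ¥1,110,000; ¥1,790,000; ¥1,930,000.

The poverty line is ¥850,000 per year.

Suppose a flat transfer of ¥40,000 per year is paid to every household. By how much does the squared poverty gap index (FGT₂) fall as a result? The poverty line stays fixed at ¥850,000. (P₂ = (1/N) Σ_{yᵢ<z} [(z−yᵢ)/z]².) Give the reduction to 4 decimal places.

0.0352

Before: below the line — ¥220,000, ¥290,000, ¥310,000, ¥350,000, ¥440,000; squared poverty gap index (FGT₂) = 0.245709.
After the ¥40,000 transfer: below the line — ¥260,000, ¥330,000, ¥350,000, ¥390,000, ¥480,000; squared poverty gap index (FGT₂) = 0.210554.
Reduction = 0.245709 − 0.210554 = 0.0352.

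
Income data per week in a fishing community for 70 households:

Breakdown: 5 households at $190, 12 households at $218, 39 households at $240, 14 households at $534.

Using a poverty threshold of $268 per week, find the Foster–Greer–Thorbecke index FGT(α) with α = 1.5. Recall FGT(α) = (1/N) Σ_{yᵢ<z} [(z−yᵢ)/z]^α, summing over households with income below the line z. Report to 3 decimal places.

Below the line: 5×$190, 12×$218, 39×$240 (q = 56 of N = 70).
Relative gaps: (268−190)/268 = 0.2910 (×5); (268−218)/268 = 0.1866 (×12); (268−240)/268 = 0.1045 (×39).
Raised to α = 1.5: 0.15701 (×5); 0.08058 (×12); 0.03377 (×39).
Sum = 3.069131; FGT(1.5) = 3.069131 / 70 = 0.044.

0.044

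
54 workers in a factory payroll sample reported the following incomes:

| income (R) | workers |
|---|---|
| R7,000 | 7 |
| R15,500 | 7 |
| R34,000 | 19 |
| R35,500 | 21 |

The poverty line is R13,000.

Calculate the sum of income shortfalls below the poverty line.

R42,000

Below the line: 7×R7,000 (q = 7 of N = 54).
Individual gaps: 7×(13000−7000) = 42000.
Aggregate gap = R42,000.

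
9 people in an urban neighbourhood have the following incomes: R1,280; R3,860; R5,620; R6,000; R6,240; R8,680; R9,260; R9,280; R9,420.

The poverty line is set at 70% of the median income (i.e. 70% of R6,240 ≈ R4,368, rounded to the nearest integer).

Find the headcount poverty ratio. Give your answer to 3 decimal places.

0.222

2 of the 9 people have income below R4,368.
H = 2/9 = 0.222.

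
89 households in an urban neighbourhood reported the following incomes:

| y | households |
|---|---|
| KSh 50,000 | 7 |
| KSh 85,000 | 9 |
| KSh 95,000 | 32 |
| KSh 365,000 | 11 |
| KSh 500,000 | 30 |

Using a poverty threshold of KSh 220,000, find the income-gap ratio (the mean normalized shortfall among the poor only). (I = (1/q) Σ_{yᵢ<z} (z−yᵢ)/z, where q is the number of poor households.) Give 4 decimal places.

Incomes under z: 7×KSh 50,000, 9×KSh 85,000, 32×KSh 95,000 (q = 48 of N = 89).
Relative gaps: 0.7727 (×7), 0.6136 (×9), 0.5682 (×32); sum = 29.113636.
The income-gap ratio divides by q (the poor only): 29.113636 / 48 = 0.6065.

0.6065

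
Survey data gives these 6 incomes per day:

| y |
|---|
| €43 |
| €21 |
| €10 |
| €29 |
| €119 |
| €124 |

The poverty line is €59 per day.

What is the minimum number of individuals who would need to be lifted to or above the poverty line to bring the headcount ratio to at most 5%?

4

4 of the 6 individuals are poor, so H = 4/6 = 0.667.
A headcount ratio of at most 5% allows at most ⌊0.05 × 6⌋ = 0 poor individuals.
So at least 4 − 0 = 4 must be lifted.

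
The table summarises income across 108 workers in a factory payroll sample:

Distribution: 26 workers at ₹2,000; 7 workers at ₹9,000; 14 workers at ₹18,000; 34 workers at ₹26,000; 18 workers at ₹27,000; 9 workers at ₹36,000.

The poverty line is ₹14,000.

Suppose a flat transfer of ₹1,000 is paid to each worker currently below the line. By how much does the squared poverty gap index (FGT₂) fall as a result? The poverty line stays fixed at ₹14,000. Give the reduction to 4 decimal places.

0.0312

Before: below the line — 26×₹2,000, 7×₹9,000; squared poverty gap index (FGT₂) = 0.185138.
After the ₹1,000 transfer: below the line — 26×₹3,000, 7×₹10,000; squared poverty gap index (FGT₂) = 0.153912.
Reduction = 0.185138 − 0.153912 = 0.0312.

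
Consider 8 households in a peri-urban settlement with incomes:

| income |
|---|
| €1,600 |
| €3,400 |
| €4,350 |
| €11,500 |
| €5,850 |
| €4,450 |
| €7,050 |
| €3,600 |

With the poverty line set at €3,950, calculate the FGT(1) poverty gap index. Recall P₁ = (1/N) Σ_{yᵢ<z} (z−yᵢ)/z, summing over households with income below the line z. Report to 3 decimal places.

0.103

Below z: €1,600, €3,400, €3,600 (q = 3 of N = 8).
Shortfall ratios: (3950−1600)/3950 = 0.5949; (3950−3400)/3950 = 0.1392; (3950−3600)/3950 = 0.0886.
Sum of shortfalls = 0.822785; P₁ averages over all N: 0.822785 / 8 = 0.103.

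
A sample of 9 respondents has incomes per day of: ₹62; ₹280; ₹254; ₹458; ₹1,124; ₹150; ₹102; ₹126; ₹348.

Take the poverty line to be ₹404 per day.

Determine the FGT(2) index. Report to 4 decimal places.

0.2662

Below z: ₹62, ₹102, ₹126, ₹150, ₹254, ₹280, ₹348 (q = 7 of N = 9).
Shortfall ratios: (404−62)/404 = 0.8465; (404−102)/404 = 0.7475; (404−126)/404 = 0.6881; (404−150)/404 = 0.6287; (404−254)/404 = 0.3713; (404−280)/404 = 0.3069; (404−348)/404 = 0.1386.
Squared: 0.7166; 0.5588; 0.4735; 0.3953; 0.1379; 0.0942; 0.0192.
Sum = 2.395476; P₂ = 2.395476 / 9 = 0.2662.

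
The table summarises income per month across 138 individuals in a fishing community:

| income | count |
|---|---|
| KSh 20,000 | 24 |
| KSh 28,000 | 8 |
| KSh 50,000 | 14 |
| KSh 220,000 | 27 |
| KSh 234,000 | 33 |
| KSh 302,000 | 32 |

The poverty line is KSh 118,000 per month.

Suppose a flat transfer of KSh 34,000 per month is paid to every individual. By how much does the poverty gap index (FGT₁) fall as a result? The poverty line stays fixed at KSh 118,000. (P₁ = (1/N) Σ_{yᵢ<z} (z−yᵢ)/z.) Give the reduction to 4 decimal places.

Before: below the line — 24×KSh 20,000, 8×KSh 28,000, 14×KSh 50,000; poverty gap index (FGT₁) = 0.247114.
After the KSh 34,000 transfer: below the line — 24×KSh 54,000, 8×KSh 62,000, 14×KSh 84,000; poverty gap index (FGT₁) = 0.151069.
Reduction = 0.247114 − 0.151069 = 0.0960.

0.0960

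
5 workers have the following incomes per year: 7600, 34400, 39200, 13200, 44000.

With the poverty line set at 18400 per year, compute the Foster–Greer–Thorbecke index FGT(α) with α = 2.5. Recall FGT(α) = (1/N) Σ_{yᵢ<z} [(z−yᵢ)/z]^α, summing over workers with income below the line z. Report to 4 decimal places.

Below the line: 7600, 13200 (q = 2 of N = 5).
Normalized shortfalls: (18400−7600)/18400 = 0.5870; (18400−13200)/18400 = 0.2826.
Raised to α = 2.5: 0.26395; 0.04246.
Sum = 0.306404; FGT(2.5) = 0.306404 / 5 = 0.0613.

0.0613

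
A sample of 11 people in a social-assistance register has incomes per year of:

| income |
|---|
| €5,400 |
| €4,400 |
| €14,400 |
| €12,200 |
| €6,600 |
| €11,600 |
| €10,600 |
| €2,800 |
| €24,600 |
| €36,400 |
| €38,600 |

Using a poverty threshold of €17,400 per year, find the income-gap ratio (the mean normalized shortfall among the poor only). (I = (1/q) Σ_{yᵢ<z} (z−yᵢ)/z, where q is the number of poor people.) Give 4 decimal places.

0.5115

Below z: €2,800, €4,400, €5,400, €6,600, €10,600, €11,600, €12,200, €14,400 (q = 8 of N = 11).
Shortfall ratios (z−y)/z: 0.8391, 0.7471, 0.6897, 0.6207, 0.3908, 0.3333, 0.2989, 0.1724; sum = 4.091954.
I averages over the q = 8 poor units only: 4.091954 / 8 = 0.5115.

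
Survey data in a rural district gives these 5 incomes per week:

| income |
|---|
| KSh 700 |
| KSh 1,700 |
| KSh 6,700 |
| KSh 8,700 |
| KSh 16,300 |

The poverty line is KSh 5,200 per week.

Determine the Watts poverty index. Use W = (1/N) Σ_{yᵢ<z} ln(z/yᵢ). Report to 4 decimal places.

Incomes under z: KSh 700, KSh 1,700 (q = 2 of N = 5).
Log shortfalls: ln(5200/700) = 2.0053; ln(5200/1700) = 1.1180.
W = 3.123364 / 5 = 0.6247.

0.6247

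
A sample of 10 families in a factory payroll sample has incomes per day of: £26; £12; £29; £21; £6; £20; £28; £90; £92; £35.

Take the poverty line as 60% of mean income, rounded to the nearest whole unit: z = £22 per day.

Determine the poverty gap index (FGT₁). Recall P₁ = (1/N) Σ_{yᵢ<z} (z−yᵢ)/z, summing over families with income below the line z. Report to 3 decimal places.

Incomes under z: £6, £12, £20, £21 (q = 4 of N = 10).
Relative gaps: (22−6)/22 = 0.7273; (22−12)/22 = 0.4545; (22−20)/22 = 0.0909; (22−21)/22 = 0.0455.
Sum of shortfalls = 1.318182; P₁ averages over all N: 1.318182 / 10 = 0.132.

0.132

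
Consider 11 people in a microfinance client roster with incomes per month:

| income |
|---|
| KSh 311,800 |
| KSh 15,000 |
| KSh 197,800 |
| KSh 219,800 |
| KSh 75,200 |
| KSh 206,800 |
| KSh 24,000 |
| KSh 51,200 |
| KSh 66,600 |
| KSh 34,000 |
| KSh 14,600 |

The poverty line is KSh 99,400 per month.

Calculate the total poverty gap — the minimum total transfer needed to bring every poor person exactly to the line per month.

Incomes under z: KSh 14,600, KSh 15,000, KSh 24,000, KSh 34,000, KSh 51,200, KSh 66,600, KSh 75,200 (q = 7 of N = 11).
Individual gaps: 99400−14600 = 84800; 99400−15000 = 84400; 99400−24000 = 75400; 99400−34000 = 65400; 99400−51200 = 48200; 99400−66600 = 32800; 99400−75200 = 24200.
Aggregate gap = KSh 415,200.

KSh 415,200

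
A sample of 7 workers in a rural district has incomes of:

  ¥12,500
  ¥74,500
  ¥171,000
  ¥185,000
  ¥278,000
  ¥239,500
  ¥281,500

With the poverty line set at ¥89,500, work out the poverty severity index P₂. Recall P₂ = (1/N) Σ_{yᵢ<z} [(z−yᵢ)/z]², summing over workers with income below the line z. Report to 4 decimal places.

0.1098

Below the line: ¥12,500, ¥74,500 (q = 2 of N = 7).
Gap ratios (z−y)/z: (89500−12500)/89500 = 0.8603; (89500−74500)/89500 = 0.1676.
Squared: 0.7402; 0.0281.
Sum = 0.768266; P₂ = 0.768266 / 7 = 0.1098.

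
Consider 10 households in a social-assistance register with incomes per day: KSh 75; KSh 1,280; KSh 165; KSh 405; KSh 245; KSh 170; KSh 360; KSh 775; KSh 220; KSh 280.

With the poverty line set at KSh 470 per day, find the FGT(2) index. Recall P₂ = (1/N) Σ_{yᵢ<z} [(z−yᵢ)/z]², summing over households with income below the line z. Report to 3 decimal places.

Incomes under z: KSh 75, KSh 165, KSh 170, KSh 220, KSh 245, KSh 280, KSh 360, KSh 405 (q = 8 of N = 10).
Gap ratios (z−y)/z: (470−75)/470 = 0.8404; (470−165)/470 = 0.6489; (470−170)/470 = 0.6383; (470−220)/470 = 0.5319; (470−245)/470 = 0.4787; (470−280)/470 = 0.4043; (470−360)/470 = 0.2340; (470−405)/470 = 0.1383.
Squared: 0.7063; 0.4211; 0.4074; 0.2829; 0.2292; 0.1634; 0.0548; 0.0191.
Sum = 2.284292; P₂ = 2.284292 / 10 = 0.228.

0.228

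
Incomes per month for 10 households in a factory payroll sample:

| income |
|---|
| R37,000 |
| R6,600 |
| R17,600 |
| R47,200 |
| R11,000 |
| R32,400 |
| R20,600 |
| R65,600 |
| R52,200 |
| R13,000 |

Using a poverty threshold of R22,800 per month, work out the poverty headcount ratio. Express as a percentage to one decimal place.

5 of the 10 households have income below R22,800.
H = 5/10 = 50.0%.

50.0%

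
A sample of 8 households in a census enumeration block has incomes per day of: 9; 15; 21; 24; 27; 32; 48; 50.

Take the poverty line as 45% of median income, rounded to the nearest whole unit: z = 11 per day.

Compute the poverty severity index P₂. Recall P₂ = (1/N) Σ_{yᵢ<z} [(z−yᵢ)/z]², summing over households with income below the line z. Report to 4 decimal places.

Below the line: 9 (q = 1 of N = 8).
Normalized shortfalls: (11−9)/11 = 0.1818.
Squared: 0.0331.
Sum = 0.033058; P₂ = 0.033058 / 8 = 0.0041.

0.0041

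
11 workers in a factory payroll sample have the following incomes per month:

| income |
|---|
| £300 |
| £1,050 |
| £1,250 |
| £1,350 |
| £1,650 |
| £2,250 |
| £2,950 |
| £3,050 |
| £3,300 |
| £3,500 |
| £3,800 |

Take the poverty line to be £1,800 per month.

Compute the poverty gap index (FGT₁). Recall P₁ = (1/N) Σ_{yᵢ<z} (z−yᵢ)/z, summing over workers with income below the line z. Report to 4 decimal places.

0.1717

Incomes under z: £300, £1,050, £1,250, £1,350, £1,650 (q = 5 of N = 11).
Shortfall ratios: (1800−300)/1800 = 0.8333; (1800−1050)/1800 = 0.4167; (1800−1250)/1800 = 0.3056; (1800−1350)/1800 = 0.2500; (1800−1650)/1800 = 0.0833.
Σ = 1.888889. Dividing by the full population N = 11 gives P₁ = 0.1717.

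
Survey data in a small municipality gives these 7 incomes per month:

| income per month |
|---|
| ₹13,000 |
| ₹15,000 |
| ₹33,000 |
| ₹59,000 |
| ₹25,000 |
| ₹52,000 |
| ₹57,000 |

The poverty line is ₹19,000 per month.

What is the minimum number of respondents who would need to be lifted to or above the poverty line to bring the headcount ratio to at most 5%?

Currently q = 2 of N = 7 are below the line (H = 0.286).
A headcount ratio of at most 5% allows at most ⌊0.05 × 7⌋ = 0 poor respondents.
So at least 2 − 0 = 2 must be lifted.

2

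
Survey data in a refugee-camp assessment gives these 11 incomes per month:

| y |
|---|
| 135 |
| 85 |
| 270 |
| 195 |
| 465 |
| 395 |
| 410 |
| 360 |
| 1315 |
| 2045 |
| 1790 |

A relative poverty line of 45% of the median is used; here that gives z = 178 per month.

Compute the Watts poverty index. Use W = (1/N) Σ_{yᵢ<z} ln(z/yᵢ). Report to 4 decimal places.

0.0923

Below the line: 85, 135 (q = 2 of N = 11).
Log gaps: ln(178/85) = 0.7391; ln(178/135) = 0.2765.
W = 1.015641 / 11 = 0.0923.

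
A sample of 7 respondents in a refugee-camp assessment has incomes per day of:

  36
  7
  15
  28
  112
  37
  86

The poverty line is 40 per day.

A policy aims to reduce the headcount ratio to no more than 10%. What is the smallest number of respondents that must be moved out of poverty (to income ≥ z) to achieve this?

5

Currently q = 5 of N = 7 are below the line (H = 0.714).
A headcount ratio of at most 10% allows at most ⌊0.10 × 7⌋ = 0 poor respondents.
So at least 5 − 0 = 5 must be lifted.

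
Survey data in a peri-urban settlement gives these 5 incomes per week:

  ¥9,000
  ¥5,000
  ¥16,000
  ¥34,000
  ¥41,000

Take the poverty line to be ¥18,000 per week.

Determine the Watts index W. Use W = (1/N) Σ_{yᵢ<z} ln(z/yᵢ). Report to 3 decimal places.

Poor units: ¥5,000, ¥9,000, ¥16,000 (q = 3 of N = 5).
Log shortfalls: ln(18000/5000) = 1.2809; ln(18000/9000) = 0.6931; ln(18000/16000) = 0.1178.
W = 2.091864 / 5 = 0.418.

0.418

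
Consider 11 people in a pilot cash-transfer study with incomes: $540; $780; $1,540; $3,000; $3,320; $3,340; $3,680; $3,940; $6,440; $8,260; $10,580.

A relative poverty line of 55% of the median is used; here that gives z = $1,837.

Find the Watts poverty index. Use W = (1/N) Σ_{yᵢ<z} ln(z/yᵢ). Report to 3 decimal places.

0.205

Below z: $540, $780, $1,540 (q = 3 of N = 11).
Log gaps: ln(1837/540) = 1.2243; ln(1837/780) = 0.8566; ln(1837/1540) = 0.1764.
W = 2.257267 / 11 = 0.205.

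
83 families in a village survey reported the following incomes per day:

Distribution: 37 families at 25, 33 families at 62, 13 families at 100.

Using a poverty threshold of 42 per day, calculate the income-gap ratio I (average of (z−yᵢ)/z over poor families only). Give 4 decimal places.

Below the line: 37×25 (q = 37 of N = 83).
Shortfall ratios (z−y)/z: 0.4048 (×37); sum = 14.976190.
I averages over the q = 37 poor units only: 14.976190 / 37 = 0.4048.

0.4048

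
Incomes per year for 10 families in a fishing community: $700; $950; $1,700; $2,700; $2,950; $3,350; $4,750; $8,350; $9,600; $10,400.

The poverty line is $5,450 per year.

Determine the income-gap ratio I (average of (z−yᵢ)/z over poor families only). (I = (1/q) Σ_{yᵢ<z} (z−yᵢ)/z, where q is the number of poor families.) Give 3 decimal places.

Poor units: $700, $950, $1,700, $2,700, $2,950, $3,350, $4,750 (q = 7 of N = 10).
Relative gaps: 0.8716, 0.8257, 0.6881, 0.5046, 0.4587, 0.3853, 0.1284; sum = 3.862385.
The income-gap ratio divides by q (the poor only): 3.862385 / 7 = 0.552.

0.552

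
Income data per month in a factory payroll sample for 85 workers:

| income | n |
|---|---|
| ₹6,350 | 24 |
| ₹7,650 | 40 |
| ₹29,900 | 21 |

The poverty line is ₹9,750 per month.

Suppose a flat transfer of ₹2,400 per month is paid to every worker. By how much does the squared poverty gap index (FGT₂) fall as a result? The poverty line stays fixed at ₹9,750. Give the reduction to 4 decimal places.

0.0532

Before: below the line — 24×₹6,350, 40×₹7,650; squared poverty gap index (FGT₂) = 0.056166.
After the ₹2,400 transfer: below the line — 24×₹8,750; squared poverty gap index (FGT₂) = 0.002970.
Reduction = 0.056166 − 0.002970 = 0.0532.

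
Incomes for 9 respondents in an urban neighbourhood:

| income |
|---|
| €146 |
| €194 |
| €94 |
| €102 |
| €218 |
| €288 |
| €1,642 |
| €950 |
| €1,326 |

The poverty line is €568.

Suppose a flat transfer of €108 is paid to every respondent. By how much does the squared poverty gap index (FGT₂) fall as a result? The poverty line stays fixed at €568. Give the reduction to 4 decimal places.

Before: below the line — €94, €102, €146, €194, €218, €288; squared poverty gap index (FGT₂) = 0.330861.
After the €108 transfer: below the line — €202, €210, €254, €302, €326, €396; squared poverty gap index (FGT₂) = 0.178956.
Reduction = 0.330861 − 0.178956 = 0.1519.

0.1519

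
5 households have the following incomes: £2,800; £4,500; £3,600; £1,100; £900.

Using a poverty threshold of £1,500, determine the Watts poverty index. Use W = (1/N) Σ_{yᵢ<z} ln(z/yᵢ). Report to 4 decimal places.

Poor units: £900, £1,100 (q = 2 of N = 5).
Log shortfalls: ln(1500/900) = 0.5108; ln(1500/1100) = 0.3102.
W = 0.820981 / 5 = 0.1642.

0.1642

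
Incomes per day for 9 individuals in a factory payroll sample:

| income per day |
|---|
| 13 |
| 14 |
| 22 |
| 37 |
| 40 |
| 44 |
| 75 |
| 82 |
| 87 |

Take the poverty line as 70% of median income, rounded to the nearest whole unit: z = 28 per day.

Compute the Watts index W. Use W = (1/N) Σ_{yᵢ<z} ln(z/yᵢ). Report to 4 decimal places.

Poor units: 13, 14, 22 (q = 3 of N = 9).
Log shortfalls: ln(28/13) = 0.7673; ln(28/14) = 0.6931; ln(28/22) = 0.2412.
W = 1.701564 / 9 = 0.1891.

0.1891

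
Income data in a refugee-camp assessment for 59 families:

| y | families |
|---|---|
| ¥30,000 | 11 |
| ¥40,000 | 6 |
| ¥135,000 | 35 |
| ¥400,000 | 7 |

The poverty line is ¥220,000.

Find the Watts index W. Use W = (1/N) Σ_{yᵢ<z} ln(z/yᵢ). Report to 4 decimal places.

Incomes under z: 11×¥30,000, 6×¥40,000, 35×¥135,000 (q = 52 of N = 59).
ln(z/y) terms: ln(220000/30000) = 1.9924 (×11); ln(220000/40000) = 1.7047 (×6); ln(220000/135000) = 0.4884 (×35).
W = 49.237567 / 59 = 0.8345.

0.8345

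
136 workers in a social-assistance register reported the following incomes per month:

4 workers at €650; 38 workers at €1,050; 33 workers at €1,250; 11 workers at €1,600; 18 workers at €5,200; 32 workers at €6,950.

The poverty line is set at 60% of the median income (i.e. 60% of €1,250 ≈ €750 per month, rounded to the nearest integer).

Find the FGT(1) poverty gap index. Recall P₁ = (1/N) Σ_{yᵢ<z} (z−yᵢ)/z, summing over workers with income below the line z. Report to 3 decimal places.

Below the line: 4×€650 (q = 4 of N = 136).
Normalized shortfalls: (750−650)/750 = 0.1333 (×4).
Σ = 0.533333. Dividing by the full population N = 136 gives P₁ = 0.004.

0.004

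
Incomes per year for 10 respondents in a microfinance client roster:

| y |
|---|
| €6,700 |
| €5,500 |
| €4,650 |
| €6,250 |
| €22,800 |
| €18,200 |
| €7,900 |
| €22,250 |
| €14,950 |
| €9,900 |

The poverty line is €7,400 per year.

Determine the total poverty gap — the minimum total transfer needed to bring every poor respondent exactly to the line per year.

€6,500

Poor units: €4,650, €5,500, €6,250, €6,700 (q = 4 of N = 10).
Individual gaps: 7400−4650 = 2750; 7400−5500 = 1900; 7400−6250 = 1150; 7400−6700 = 700.
Aggregate gap = €6,500.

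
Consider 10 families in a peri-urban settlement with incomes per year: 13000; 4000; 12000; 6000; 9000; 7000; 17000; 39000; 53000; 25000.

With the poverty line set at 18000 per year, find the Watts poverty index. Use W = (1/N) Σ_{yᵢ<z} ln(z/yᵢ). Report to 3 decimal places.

Below the line: 4000, 6000, 7000, 9000, 12000, 13000, 17000 (q = 7 of N = 10).
Log gaps: ln(18000/4000) = 1.5041; ln(18000/6000) = 1.0986; ln(18000/7000) = 0.9445; ln(18000/9000) = 0.6931; ln(18000/12000) = 0.4055; ln(18000/13000) = 0.3254; ln(18000/17000) = 0.0572.
W = 5.028344 / 10 = 0.503.

0.503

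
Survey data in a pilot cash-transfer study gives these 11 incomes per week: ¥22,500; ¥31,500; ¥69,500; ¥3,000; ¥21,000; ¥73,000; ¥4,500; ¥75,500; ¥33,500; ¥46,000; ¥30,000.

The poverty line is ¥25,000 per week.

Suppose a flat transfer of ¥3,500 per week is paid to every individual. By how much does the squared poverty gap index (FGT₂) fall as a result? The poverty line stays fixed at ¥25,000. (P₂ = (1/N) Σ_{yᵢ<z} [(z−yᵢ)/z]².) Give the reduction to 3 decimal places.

Before: below the line — ¥3,000, ¥4,500, ¥21,000, ¥22,500; squared poverty gap index (FGT₂) = 0.13476.
After the ¥3,500 transfer: below the line — ¥6,500, ¥8,000, ¥24,500; squared poverty gap index (FGT₂) = 0.09185.
Reduction = 0.13476 − 0.09185 = 0.043.

0.043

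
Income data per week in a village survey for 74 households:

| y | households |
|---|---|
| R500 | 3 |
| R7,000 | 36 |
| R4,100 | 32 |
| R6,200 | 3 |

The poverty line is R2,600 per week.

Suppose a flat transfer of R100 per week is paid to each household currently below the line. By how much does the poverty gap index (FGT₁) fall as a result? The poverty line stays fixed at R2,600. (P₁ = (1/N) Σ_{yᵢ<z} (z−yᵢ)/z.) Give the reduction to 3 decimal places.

0.002

Before: below the line — 3×R500; poverty gap index (FGT₁) = 0.03274.
After the R100 transfer: below the line — 3×R600; poverty gap index (FGT₁) = 0.03119.
Reduction = 0.03274 − 0.03119 = 0.002.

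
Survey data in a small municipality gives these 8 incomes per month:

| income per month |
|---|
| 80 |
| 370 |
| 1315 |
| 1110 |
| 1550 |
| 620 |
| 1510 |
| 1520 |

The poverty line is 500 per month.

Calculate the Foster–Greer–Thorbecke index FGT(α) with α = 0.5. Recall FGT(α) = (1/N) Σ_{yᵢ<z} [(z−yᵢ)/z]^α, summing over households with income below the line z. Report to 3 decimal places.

0.178

Below z: 80, 370 (q = 2 of N = 8).
Gap ratios (z−y)/z: (500−80)/500 = 0.8400; (500−370)/500 = 0.2600.
Raised to α = 0.5: 0.91652; 0.50990.
Sum = 1.426417; FGT(0.5) = 1.426417 / 8 = 0.178.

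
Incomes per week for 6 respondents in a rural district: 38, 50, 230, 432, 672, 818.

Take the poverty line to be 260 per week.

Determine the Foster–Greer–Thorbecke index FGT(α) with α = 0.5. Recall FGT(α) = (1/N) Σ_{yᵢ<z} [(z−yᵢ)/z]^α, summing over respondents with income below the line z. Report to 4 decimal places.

Below the line: 38, 50, 230 (q = 3 of N = 6).
Shortfall ratios: (260−38)/260 = 0.8538; (260−50)/260 = 0.8077; (260−230)/260 = 0.1154.
Raised to α = 0.5: 0.92404; 0.89872; 0.33968.
Sum = 2.162438; FGT(0.5) = 2.162438 / 6 = 0.3604.

0.3604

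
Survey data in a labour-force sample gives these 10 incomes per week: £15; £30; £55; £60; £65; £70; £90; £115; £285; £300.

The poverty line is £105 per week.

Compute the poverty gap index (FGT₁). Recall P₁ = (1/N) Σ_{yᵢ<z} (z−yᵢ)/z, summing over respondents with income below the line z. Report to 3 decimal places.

0.333

Incomes under z: £15, £30, £55, £60, £65, £70, £90 (q = 7 of N = 10).
Normalized shortfalls: (105−15)/105 = 0.8571; (105−30)/105 = 0.7143; (105−55)/105 = 0.4762; (105−60)/105 = 0.4286; (105−65)/105 = 0.3810; (105−70)/105 = 0.3333; (105−90)/105 = 0.1429.
Sum of shortfalls = 3.333333; P₁ averages over all N: 3.333333 / 10 = 0.333.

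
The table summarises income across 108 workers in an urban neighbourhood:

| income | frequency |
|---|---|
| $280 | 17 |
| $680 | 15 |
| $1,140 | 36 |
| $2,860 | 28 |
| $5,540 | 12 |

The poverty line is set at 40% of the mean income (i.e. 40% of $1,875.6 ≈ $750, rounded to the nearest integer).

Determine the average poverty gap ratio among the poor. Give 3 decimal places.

Incomes under z: 17×$280, 15×$680 (q = 32 of N = 108).
Shortfall ratios (z−y)/z: 0.6267 (×17), 0.0933 (×15); sum = 12.053333.
I averages over the q = 32 poor units only: 12.053333 / 32 = 0.377.

0.377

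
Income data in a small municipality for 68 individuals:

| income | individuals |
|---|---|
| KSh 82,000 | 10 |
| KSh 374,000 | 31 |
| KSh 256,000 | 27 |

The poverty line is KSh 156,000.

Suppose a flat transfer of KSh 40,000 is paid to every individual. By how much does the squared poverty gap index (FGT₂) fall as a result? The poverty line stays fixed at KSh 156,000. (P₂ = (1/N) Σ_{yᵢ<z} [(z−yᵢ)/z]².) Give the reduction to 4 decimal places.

Before: below the line — 10×KSh 82,000; squared poverty gap index (FGT₂) = 0.033091.
After the KSh 40,000 transfer: below the line — 10×KSh 122,000; squared poverty gap index (FGT₂) = 0.006986.
Reduction = 0.033091 − 0.006986 = 0.0261.

0.0261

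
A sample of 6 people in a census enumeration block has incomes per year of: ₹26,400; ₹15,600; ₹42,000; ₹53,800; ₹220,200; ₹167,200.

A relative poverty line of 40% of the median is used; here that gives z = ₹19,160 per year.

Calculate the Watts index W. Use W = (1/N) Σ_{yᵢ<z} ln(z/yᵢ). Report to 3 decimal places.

Below z: ₹15,600 (q = 1 of N = 6).
Log gaps: ln(19160/15600) = 0.2056.
W = 0.205554 / 6 = 0.034.

0.034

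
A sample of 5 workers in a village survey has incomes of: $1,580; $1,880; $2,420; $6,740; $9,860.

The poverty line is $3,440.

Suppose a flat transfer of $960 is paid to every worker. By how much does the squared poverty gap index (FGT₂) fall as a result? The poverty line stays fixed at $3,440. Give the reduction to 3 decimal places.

Before: below the line — $1,580, $1,880, $2,420; squared poverty gap index (FGT₂) = 0.11718.
After the $960 transfer: below the line — $2,540, $2,840, $3,380; squared poverty gap index (FGT₂) = 0.01984.
Reduction = 0.11718 − 0.01984 = 0.097.

0.097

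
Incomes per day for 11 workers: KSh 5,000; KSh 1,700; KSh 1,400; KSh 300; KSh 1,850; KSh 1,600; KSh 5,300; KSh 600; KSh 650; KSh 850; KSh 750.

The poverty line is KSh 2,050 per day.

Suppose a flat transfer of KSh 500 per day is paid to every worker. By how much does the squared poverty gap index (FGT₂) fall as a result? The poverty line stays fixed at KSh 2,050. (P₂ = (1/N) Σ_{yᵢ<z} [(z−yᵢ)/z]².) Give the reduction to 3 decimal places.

0.143

Before: below the line — KSh 300, KSh 600, KSh 650, KSh 750, KSh 850, KSh 1,400, KSh 1,600, KSh 1,700, KSh 1,850; squared poverty gap index (FGT₂) = 0.23887.
After the KSh 500 transfer: below the line — KSh 800, KSh 1,100, KSh 1,150, KSh 1,250, KSh 1,350, KSh 1,900; squared poverty gap index (FGT₂) = 0.09578.
Reduction = 0.23887 − 0.09578 = 0.143.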